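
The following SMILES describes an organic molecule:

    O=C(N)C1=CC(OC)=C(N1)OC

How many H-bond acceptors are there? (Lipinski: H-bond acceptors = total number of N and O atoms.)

N atoms: 2; O atoms: 3.
Lipinski HBA = 2 + 3 = 5.

5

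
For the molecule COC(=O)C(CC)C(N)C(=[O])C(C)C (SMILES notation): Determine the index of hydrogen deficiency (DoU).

Degree of unsaturation = (number of rings) + (number of π bonds).
Ring closures in the SMILES: 0.
π bonds: 2 double bonds (each 1 DoU) → 2 DoU from unsaturation.
Total DoU = 0 + 2 = 2.

2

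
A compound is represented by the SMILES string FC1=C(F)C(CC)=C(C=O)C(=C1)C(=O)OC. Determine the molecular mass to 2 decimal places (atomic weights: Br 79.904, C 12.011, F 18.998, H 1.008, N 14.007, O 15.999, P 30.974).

First, the molecular formula is C11H10F2O3 (counting implicit H from valence).
  C: 11 × 12.011 = 132.121
  F: 2 × 18.998 = 37.996
  H: 10 × 1.008 = 10.080
  O: 3 × 15.999 = 47.997
Sum: 11×12.011 + 2×18.998 + 10×1.008 + 3×15.999 = 228.194 → 228.19 g/mol.

228.19 g/mol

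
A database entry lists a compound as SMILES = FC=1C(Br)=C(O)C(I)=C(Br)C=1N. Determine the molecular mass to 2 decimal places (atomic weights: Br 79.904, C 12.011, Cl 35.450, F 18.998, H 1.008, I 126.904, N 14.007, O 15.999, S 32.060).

410.81 g/mol

First, the molecular formula is C6H3Br2FINO (counting implicit H from valence).
  Br: 2 × 79.904 = 159.808
  C: 6 × 12.011 = 72.066
  F: 1 × 18.998 = 18.998
  H: 3 × 1.008 = 3.024
  I: 1 × 126.904 = 126.904
  N: 1 × 14.007 = 14.007
  O: 1 × 15.999 = 15.999
Sum: 2×79.904 + 6×12.011 + 1×18.998 + 3×1.008 + 1×126.904 + 1×14.007 + 1×15.999 = 410.806 → 410.81 g/mol.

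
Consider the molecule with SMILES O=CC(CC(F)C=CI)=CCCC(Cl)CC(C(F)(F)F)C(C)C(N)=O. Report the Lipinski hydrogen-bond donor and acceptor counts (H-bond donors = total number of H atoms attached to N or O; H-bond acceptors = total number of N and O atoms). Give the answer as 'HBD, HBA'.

2, 3

Donors: find every N or O and count the H atoms it carries.
  atom 1 (O): bond orders sum to 2 → 0 H
  atom 24 (N): bond orders sum to 1 → 2 H
  atom 25 (O): bond orders sum to 2 → 0 H
Lipinski HBD = 2.
Acceptors: N atoms = 1, O atoms = 2 → HBA = 3.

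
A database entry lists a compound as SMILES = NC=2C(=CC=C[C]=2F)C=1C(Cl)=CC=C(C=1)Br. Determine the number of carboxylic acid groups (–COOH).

0

Scan the SMILES for the carboxylic acid motif — none present.
Groups that are present: 1 primary amine.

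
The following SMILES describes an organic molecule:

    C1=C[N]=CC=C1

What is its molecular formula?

C5H5N

Walk through each heavy atom and fill implicit hydrogens from standard valence (C 4, N 3, O 2, S 2, halogen 1):
  atom 1: C, bond orders sum to 3 (valence 4) → 1 H
  atom 2: C, bond orders sum to 3 (valence 4) → 1 H
  atom 3: N with explicit H count 0
  atom 4: C, bond orders sum to 3 (valence 4) → 1 H
  atom 5: C, bond orders sum to 3 (valence 4) → 1 H
  atom 6: C, bond orders sum to 3 (valence 4) → 1 H
Totals → C:5, H:5, N:1.
In Hill order: C5H5N.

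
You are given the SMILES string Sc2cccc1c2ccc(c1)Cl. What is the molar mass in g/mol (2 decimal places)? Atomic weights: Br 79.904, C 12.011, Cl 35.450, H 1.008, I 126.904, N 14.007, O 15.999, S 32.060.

194.68 g/mol

First, the molecular formula is C10H7ClS (counting implicit H from valence).
  C: 10 × 12.011 = 120.110
  Cl: 1 × 35.450 = 35.450
  H: 7 × 1.008 = 7.056
  S: 1 × 32.060 = 32.060
Sum: 10×12.011 + 1×35.450 + 7×1.008 + 1×32.060 = 194.676 → 194.68 g/mol.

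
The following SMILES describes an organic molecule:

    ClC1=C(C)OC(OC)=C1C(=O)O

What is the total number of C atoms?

Count every carbon token in the SMILES (each C, including those in ring-closure positions and inside branches).
Carbon count: 7.

7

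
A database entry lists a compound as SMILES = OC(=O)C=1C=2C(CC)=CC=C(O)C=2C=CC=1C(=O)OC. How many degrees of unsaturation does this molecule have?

Degree of unsaturation = (number of rings) + (number of π bonds).
Ring closures in the SMILES: 2.
π bonds: 7 double bonds (each 1 DoU) → 7 DoU from unsaturation.
Total DoU = 2 + 7 = 9.

9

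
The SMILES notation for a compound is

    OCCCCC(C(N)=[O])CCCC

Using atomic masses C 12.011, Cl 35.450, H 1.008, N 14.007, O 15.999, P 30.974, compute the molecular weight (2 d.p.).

187.28 g/mol

First, the molecular formula is C10H21NO2 (counting implicit H from valence).
  C: 10 × 12.011 = 120.110
  H: 21 × 1.008 = 21.168
  N: 1 × 14.007 = 14.007
  O: 2 × 15.999 = 31.998
Sum: 10×12.011 + 21×1.008 + 1×14.007 + 2×15.999 = 187.283 → 187.28 g/mol.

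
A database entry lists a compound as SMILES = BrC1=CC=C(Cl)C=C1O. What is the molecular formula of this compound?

Walk through each heavy atom and fill implicit hydrogens from standard valence (C 4, N 3, O 2, S 2, halogen 1):
  atom 1: Br (halogen, monovalent) → 0 H
  atom 2: C, bond orders sum to 4 (valence 4) → 0 H
  atom 3: C, bond orders sum to 3 (valence 4) → 1 H
  atom 4: C, bond orders sum to 3 (valence 4) → 1 H
  atom 5: C, bond orders sum to 4 (valence 4) → 0 H
  atom 6: Cl (halogen, monovalent) → 0 H
  atom 7: C, bond orders sum to 3 (valence 4) → 1 H
  atom 8: C, bond orders sum to 4 (valence 4) → 0 H
  atom 9: O, bond orders sum to 1 (valence 2) → 1 H
Totals → C:6, H:4, Br:1, Cl:1, O:1.
In Hill order: C6H4BrClO.

C6H4BrClO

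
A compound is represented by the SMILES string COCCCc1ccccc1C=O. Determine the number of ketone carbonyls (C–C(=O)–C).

Scan the SMILES for the ketone motif — none present.
Groups that are present: 1 aldehyde, 1 ether.

0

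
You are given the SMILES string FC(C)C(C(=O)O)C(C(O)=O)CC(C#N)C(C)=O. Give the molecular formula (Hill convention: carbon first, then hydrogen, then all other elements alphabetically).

Walk through each heavy atom and fill implicit hydrogens from standard valence (C 4, N 3, O 2, S 2, halogen 1):
  atom 1: F (halogen, monovalent) → 0 H
  atom 2: C, bond orders sum to 3 (valence 4) → 1 H
  atom 3: C, bond orders sum to 1 (valence 4) → 3 H
  atom 4: C, bond orders sum to 3 (valence 4) → 1 H
  atom 5: C, bond orders sum to 4 (valence 4) → 0 H
  atom 6: O, bond orders sum to 2 (valence 2) → 0 H
  atom 7: O, bond orders sum to 1 (valence 2) → 1 H
  atom 8: C, bond orders sum to 3 (valence 4) → 1 H
  atom 9: C, bond orders sum to 4 (valence 4) → 0 H
  atom 10: O, bond orders sum to 1 (valence 2) → 1 H
  atom 11: O, bond orders sum to 2 (valence 2) → 0 H
  atom 12: C, bond orders sum to 2 (valence 4) → 2 H
  atom 13: C, bond orders sum to 3 (valence 4) → 1 H
  atom 14: C, bond orders sum to 4 (valence 4) → 0 H
  atom 15: N, bond orders sum to 3 (valence 3) → 0 H
  atom 16: C, bond orders sum to 4 (valence 4) → 0 H
  atom 17: C, bond orders sum to 1 (valence 4) → 3 H
  atom 18: O, bond orders sum to 2 (valence 2) → 0 H
Totals → C:11, H:14, F:1, N:1, O:5.
In Hill order: C11H14FNO5.

C11H14FNO5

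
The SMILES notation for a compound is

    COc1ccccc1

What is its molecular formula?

Walk through each heavy atom and fill implicit hydrogens from standard valence (C 4, N 3, O 2, S 2, halogen 1); for lowercase aromatic atoms, an aromatic c carries 1 H when it has two neighbours and 0 H with three, and aromatic n carries 0 H:
  atom 1: C, bond orders sum to 1 (valence 4) → 3 H
  atom 2: O, bond orders sum to 2 (valence 2) → 0 H
  atom 3: aromatic c, 3 neighbours → 0 H
  atom 4: aromatic c, 2 neighbours → 1 H
  atom 5: aromatic c, 2 neighbours → 1 H
  atom 6: aromatic c, 2 neighbours → 1 H
  atom 7: aromatic c, 2 neighbours → 1 H
  atom 8: aromatic c, 2 neighbours → 1 H
Totals → C:7, H:8, O:1.

C7H8O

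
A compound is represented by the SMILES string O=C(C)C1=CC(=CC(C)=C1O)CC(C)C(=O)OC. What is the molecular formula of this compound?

Walk through each heavy atom and fill implicit hydrogens from standard valence (C 4, N 3, O 2, S 2, halogen 1):
  atom 1: O, bond orders sum to 2 (valence 2) → 0 H
  atom 2: C, bond orders sum to 4 (valence 4) → 0 H
  atom 3: C, bond orders sum to 1 (valence 4) → 3 H
  atom 4: C, bond orders sum to 4 (valence 4) → 0 H
  atom 5: C, bond orders sum to 3 (valence 4) → 1 H
  atom 6: C, bond orders sum to 4 (valence 4) → 0 H
  atom 7: C, bond orders sum to 3 (valence 4) → 1 H
  atom 8: C, bond orders sum to 4 (valence 4) → 0 H
  atom 9: C, bond orders sum to 1 (valence 4) → 3 H
  atom 10: C, bond orders sum to 4 (valence 4) → 0 H
  atom 11: O, bond orders sum to 1 (valence 2) → 1 H
  atom 12: C, bond orders sum to 2 (valence 4) → 2 H
  atom 13: C, bond orders sum to 3 (valence 4) → 1 H
  atom 14: C, bond orders sum to 1 (valence 4) → 3 H
  atom 15: C, bond orders sum to 4 (valence 4) → 0 H
  atom 16: O, bond orders sum to 2 (valence 2) → 0 H
  atom 17: O, bond orders sum to 2 (valence 2) → 0 H
  atom 18: C, bond orders sum to 1 (valence 4) → 3 H
Totals → C:14, H:18, O:4.
In Hill order: C14H18O4.

C14H18O4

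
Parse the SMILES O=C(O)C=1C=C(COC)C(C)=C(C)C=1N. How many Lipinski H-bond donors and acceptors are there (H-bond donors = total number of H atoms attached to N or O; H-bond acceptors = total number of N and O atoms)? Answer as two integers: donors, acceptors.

Donors: find every N or O and count the H atoms it carries.
  atom 1 (O): bond orders sum to 2 → 0 H
  atom 3 (O): bond orders sum to 1 → 1 H
  atom 8 (O): bond orders sum to 2 → 0 H
  atom 15 (N): bond orders sum to 1 → 2 H
Lipinski HBD = 3.
Acceptors: N atoms = 1, O atoms = 3 → HBA = 4.

3, 4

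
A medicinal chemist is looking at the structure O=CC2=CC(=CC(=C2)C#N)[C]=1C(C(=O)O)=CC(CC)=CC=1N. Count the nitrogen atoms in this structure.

Scan the SMILES for N atoms (remember two-letter symbols like Cl and Br are single atoms).
Nitrogen count: 2.

2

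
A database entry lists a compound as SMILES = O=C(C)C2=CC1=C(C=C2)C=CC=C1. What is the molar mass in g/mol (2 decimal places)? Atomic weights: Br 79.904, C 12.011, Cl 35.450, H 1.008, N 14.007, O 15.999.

170.21 g/mol

First, the molecular formula is C12H10O (counting implicit H from valence).
  C: 12 × 12.011 = 144.132
  H: 10 × 1.008 = 10.080
  O: 1 × 15.999 = 15.999
Sum: 12×12.011 + 10×1.008 + 1×15.999 = 170.211 → 170.21 g/mol.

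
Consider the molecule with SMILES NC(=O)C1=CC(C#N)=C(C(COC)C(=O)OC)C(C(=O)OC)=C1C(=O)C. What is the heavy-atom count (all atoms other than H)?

26

Every atom symbol written in the SMILES (organic subset) is one heavy atom; implicit H are not written.
Heavy atoms by element → C:17, N:2, O:7.
Total: 26.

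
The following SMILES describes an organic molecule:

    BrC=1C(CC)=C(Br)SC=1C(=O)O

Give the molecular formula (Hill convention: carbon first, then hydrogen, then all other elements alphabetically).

Walk through each heavy atom and fill implicit hydrogens from standard valence (C 4, N 3, O 2, S 2, halogen 1):
  atom 1: Br (halogen, monovalent) → 0 H
  atom 2: C, bond orders sum to 4 (valence 4) → 0 H
  atom 3: C, bond orders sum to 4 (valence 4) → 0 H
  atom 4: C, bond orders sum to 2 (valence 4) → 2 H
  atom 5: C, bond orders sum to 1 (valence 4) → 3 H
  atom 6: C, bond orders sum to 4 (valence 4) → 0 H
  atom 7: Br (halogen, monovalent) → 0 H
  atom 8: S, bond orders sum to 2 (valence 2) → 0 H
  atom 9: C, bond orders sum to 4 (valence 4) → 0 H
  atom 10: C, bond orders sum to 4 (valence 4) → 0 H
  atom 11: O, bond orders sum to 2 (valence 2) → 0 H
  atom 12: O, bond orders sum to 1 (valence 2) → 1 H
Totals → C:7, H:6, Br:2, O:2, S:1.
In Hill order: C7H6Br2O2S.

C7H6Br2O2S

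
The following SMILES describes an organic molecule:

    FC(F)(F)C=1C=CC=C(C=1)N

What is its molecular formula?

C7H6F3N

Walk through each heavy atom and fill implicit hydrogens from standard valence (C 4, N 3, O 2, S 2, halogen 1):
  atom 1: F (halogen, monovalent) → 0 H
  atom 2: C, bond orders sum to 4 (valence 4) → 0 H
  atom 3: F (halogen, monovalent) → 0 H
  atom 4: F (halogen, monovalent) → 0 H
  atom 5: C, bond orders sum to 4 (valence 4) → 0 H
  atom 6: C, bond orders sum to 3 (valence 4) → 1 H
  atom 7: C, bond orders sum to 3 (valence 4) → 1 H
  atom 8: C, bond orders sum to 3 (valence 4) → 1 H
  atom 9: C, bond orders sum to 4 (valence 4) → 0 H
  atom 10: C, bond orders sum to 3 (valence 4) → 1 H
  atom 11: N, bond orders sum to 1 (valence 3) → 2 H
Totals → C:7, H:6, F:3, N:1.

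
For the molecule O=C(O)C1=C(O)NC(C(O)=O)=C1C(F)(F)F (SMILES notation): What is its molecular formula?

Walk through each heavy atom and fill implicit hydrogens from standard valence (C 4, N 3, O 2, S 2, halogen 1):
  atom 1: O, bond orders sum to 2 (valence 2) → 0 H
  atom 2: C, bond orders sum to 4 (valence 4) → 0 H
  atom 3: O, bond orders sum to 1 (valence 2) → 1 H
  atom 4: C, bond orders sum to 4 (valence 4) → 0 H
  atom 5: C, bond orders sum to 4 (valence 4) → 0 H
  atom 6: O, bond orders sum to 1 (valence 2) → 1 H
  atom 7: N, bond orders sum to 2 (valence 3) → 1 H
  atom 8: C, bond orders sum to 4 (valence 4) → 0 H
  atom 9: C, bond orders sum to 4 (valence 4) → 0 H
  atom 10: O, bond orders sum to 1 (valence 2) → 1 H
  atom 11: O, bond orders sum to 2 (valence 2) → 0 H
  atom 12: C, bond orders sum to 4 (valence 4) → 0 H
  atom 13: C, bond orders sum to 4 (valence 4) → 0 H
  atom 14: F (halogen, monovalent) → 0 H
  atom 15: F (halogen, monovalent) → 0 H
  atom 16: F (halogen, monovalent) → 0 H
Totals → C:7, H:4, F:3, N:1, O:5.
In Hill order: C7H4F3NO5.

C7H4F3NO5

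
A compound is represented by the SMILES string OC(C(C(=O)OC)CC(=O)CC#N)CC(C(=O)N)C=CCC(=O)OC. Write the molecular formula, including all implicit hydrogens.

C16H22N2O7

Walk through each heavy atom and fill implicit hydrogens from standard valence (C 4, N 3, O 2, S 2, halogen 1):
  atom 1: O, bond orders sum to 1 (valence 2) → 1 H
  atom 2: C, bond orders sum to 3 (valence 4) → 1 H
  atom 3: C, bond orders sum to 3 (valence 4) → 1 H
  atom 4: C, bond orders sum to 4 (valence 4) → 0 H
  atom 5: O, bond orders sum to 2 (valence 2) → 0 H
  atom 6: O, bond orders sum to 2 (valence 2) → 0 H
  atom 7: C, bond orders sum to 1 (valence 4) → 3 H
  atom 8: C, bond orders sum to 2 (valence 4) → 2 H
  atom 9: C, bond orders sum to 4 (valence 4) → 0 H
  atom 10: O, bond orders sum to 2 (valence 2) → 0 H
  atom 11: C, bond orders sum to 2 (valence 4) → 2 H
  atom 12: C, bond orders sum to 4 (valence 4) → 0 H
  atom 13: N, bond orders sum to 3 (valence 3) → 0 H
  atom 14: C, bond orders sum to 2 (valence 4) → 2 H
  atom 15: C, bond orders sum to 3 (valence 4) → 1 H
  atom 16: C, bond orders sum to 4 (valence 4) → 0 H
  atom 17: O, bond orders sum to 2 (valence 2) → 0 H
  atom 18: N, bond orders sum to 1 (valence 3) → 2 H
  atom 19: C, bond orders sum to 3 (valence 4) → 1 H
  atom 20: C, bond orders sum to 3 (valence 4) → 1 H
  atom 21: C, bond orders sum to 2 (valence 4) → 2 H
  atom 22: C, bond orders sum to 4 (valence 4) → 0 H
  atom 23: O, bond orders sum to 2 (valence 2) → 0 H
  atom 24: O, bond orders sum to 2 (valence 2) → 0 H
  atom 25: C, bond orders sum to 1 (valence 4) → 3 H
Totals → C:16, H:22, N:2, O:7.
In Hill order: C16H22N2O7.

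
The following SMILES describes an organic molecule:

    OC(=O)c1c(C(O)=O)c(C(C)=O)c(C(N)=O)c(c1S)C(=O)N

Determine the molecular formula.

Walk through each heavy atom and fill implicit hydrogens from standard valence (C 4, N 3, O 2, S 2, halogen 1); for lowercase aromatic atoms, an aromatic c carries 1 H when it has two neighbours and 0 H with three, and aromatic n carries 0 H:
  atom 1: O, bond orders sum to 1 (valence 2) → 1 H
  atom 2: C, bond orders sum to 4 (valence 4) → 0 H
  atom 3: O, bond orders sum to 2 (valence 2) → 0 H
  atom 4: aromatic c, 3 neighbours → 0 H
  atom 5: aromatic c, 3 neighbours → 0 H
  atom 6: C, bond orders sum to 4 (valence 4) → 0 H
  atom 7: O, bond orders sum to 1 (valence 2) → 1 H
  atom 8: O, bond orders sum to 2 (valence 2) → 0 H
  atom 9: aromatic c, 3 neighbours → 0 H
  atom 10: C, bond orders sum to 4 (valence 4) → 0 H
  atom 11: C, bond orders sum to 1 (valence 4) → 3 H
  atom 12: O, bond orders sum to 2 (valence 2) → 0 H
  atom 13: aromatic c, 3 neighbours → 0 H
  atom 14: C, bond orders sum to 4 (valence 4) → 0 H
  atom 15: N, bond orders sum to 1 (valence 3) → 2 H
  atom 16: O, bond orders sum to 2 (valence 2) → 0 H
  atom 17: aromatic c, 3 neighbours → 0 H
  atom 18: aromatic c, 3 neighbours → 0 H
  atom 19: S, bond orders sum to 1 (valence 2) → 1 H
  atom 20: C, bond orders sum to 4 (valence 4) → 0 H
  atom 21: O, bond orders sum to 2 (valence 2) → 0 H
  atom 22: N, bond orders sum to 1 (valence 3) → 2 H
Totals → C:12, H:10, N:2, O:7, S:1.

C12H10N2O7S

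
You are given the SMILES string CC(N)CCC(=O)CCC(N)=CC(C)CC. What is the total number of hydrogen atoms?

26

Walk through each heavy atom and fill implicit hydrogens from standard valence (C 4, N 3, O 2, S 2, halogen 1):
  atom 1: C, bond orders sum to 1 (valence 4) → 3 H
  atom 2: C, bond orders sum to 3 (valence 4) → 1 H
  atom 3: N, bond orders sum to 1 (valence 3) → 2 H
  atom 4: C, bond orders sum to 2 (valence 4) → 2 H
  atom 5: C, bond orders sum to 2 (valence 4) → 2 H
  atom 6: C, bond orders sum to 4 (valence 4) → 0 H
  atom 7: O, bond orders sum to 2 (valence 2) → 0 H
  atom 8: C, bond orders sum to 2 (valence 4) → 2 H
  atom 9: C, bond orders sum to 2 (valence 4) → 2 H
  atom 10: C, bond orders sum to 4 (valence 4) → 0 H
  atom 11: N, bond orders sum to 1 (valence 3) → 2 H
  atom 12: C, bond orders sum to 3 (valence 4) → 1 H
  atom 13: C, bond orders sum to 3 (valence 4) → 1 H
  atom 14: C, bond orders sum to 1 (valence 4) → 3 H
  atom 15: C, bond orders sum to 2 (valence 4) → 2 H
  atom 16: C, bond orders sum to 1 (valence 4) → 3 H
Total hydrogens: 26.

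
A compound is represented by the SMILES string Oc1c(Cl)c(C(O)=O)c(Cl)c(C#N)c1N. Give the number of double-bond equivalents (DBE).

7

Molecular formula: C8H4Cl2N2O3.
DoU = (2C + 2 + N − H − X) / 2, where X is the halogen count and O/S are ignored.
    = (2·8 + 2 + 2 − 4 − 2) / 2 = 14 / 2 = 7.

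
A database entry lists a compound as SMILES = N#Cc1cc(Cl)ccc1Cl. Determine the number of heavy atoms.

Every atom symbol written in the SMILES (organic subset) is one heavy atom; implicit H are not written.
Heavy atoms by element → C:7, Cl:2, N:1.
Total: 10.

10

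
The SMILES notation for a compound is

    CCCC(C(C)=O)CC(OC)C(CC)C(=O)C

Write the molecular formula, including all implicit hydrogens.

C14H26O3

Walk through each heavy atom and fill implicit hydrogens from standard valence (C 4, N 3, O 2, S 2, halogen 1):
  atom 1: C, bond orders sum to 1 (valence 4) → 3 H
  atom 2: C, bond orders sum to 2 (valence 4) → 2 H
  atom 3: C, bond orders sum to 2 (valence 4) → 2 H
  atom 4: C, bond orders sum to 3 (valence 4) → 1 H
  atom 5: C, bond orders sum to 4 (valence 4) → 0 H
  atom 6: C, bond orders sum to 1 (valence 4) → 3 H
  atom 7: O, bond orders sum to 2 (valence 2) → 0 H
  atom 8: C, bond orders sum to 2 (valence 4) → 2 H
  atom 9: C, bond orders sum to 3 (valence 4) → 1 H
  atom 10: O, bond orders sum to 2 (valence 2) → 0 H
  atom 11: C, bond orders sum to 1 (valence 4) → 3 H
  atom 12: C, bond orders sum to 3 (valence 4) → 1 H
  atom 13: C, bond orders sum to 2 (valence 4) → 2 H
  atom 14: C, bond orders sum to 1 (valence 4) → 3 H
  atom 15: C, bond orders sum to 4 (valence 4) → 0 H
  atom 16: O, bond orders sum to 2 (valence 2) → 0 H
  atom 17: C, bond orders sum to 1 (valence 4) → 3 H
Totals → C:14, H:26, O:3.
In Hill order: C14H26O3.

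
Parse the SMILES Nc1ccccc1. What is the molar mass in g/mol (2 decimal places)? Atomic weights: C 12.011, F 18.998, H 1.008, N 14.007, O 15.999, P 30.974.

First, the molecular formula is C6H7N (counting implicit H from valence).
  C: 6 × 12.011 = 72.066
  H: 7 × 1.008 = 7.056
  N: 1 × 14.007 = 14.007
Sum: 6×12.011 + 7×1.008 + 1×14.007 = 93.129 → 93.13 g/mol.

93.13 g/mol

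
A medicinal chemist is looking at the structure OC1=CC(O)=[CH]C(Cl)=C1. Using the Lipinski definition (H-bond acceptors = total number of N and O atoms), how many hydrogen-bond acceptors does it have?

2

N atoms: 0; O atoms: 2.
Lipinski HBA = 0 + 2 = 2.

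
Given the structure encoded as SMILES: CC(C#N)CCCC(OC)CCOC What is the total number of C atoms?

Count every carbon token in the SMILES (each C, including those in ring-closure positions and inside branches).
Carbon count: 11.

11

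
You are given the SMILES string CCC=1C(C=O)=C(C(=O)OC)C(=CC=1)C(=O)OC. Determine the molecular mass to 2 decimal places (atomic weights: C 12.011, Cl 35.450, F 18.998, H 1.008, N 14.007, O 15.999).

250.25 g/mol

First, the molecular formula is C13H14O5 (counting implicit H from valence).
  C: 13 × 12.011 = 156.143
  H: 14 × 1.008 = 14.112
  O: 5 × 15.999 = 79.995
Sum: 13×12.011 + 14×1.008 + 5×15.999 = 250.250 → 250.25 g/mol.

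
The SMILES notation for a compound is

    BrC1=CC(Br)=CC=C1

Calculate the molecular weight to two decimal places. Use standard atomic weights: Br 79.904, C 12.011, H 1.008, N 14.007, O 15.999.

First, the molecular formula is C6H4Br2 (counting implicit H from valence).
  Br: 2 × 79.904 = 159.808
  C: 6 × 12.011 = 72.066
  H: 4 × 1.008 = 4.032
Sum: 2×79.904 + 6×12.011 + 4×1.008 = 235.906 → 235.91 g/mol.

235.91 g/mol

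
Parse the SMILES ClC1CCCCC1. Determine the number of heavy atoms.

Every atom symbol written in the SMILES (organic subset) is one heavy atom; implicit H are not written.
Heavy atoms by element → C:6, Cl:1.
Total: 7.

7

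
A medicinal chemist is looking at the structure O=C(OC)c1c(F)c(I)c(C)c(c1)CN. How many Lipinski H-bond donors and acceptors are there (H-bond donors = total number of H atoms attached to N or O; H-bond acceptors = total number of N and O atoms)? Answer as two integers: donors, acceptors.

2, 3

Donors: find every N or O and count the H atoms it carries.
  atom 1 (O): bond orders sum to 2 → 0 H
  atom 3 (O): bond orders sum to 2 → 0 H
  atom 15 (N): bond orders sum to 1 → 2 H
Lipinski HBD = 2.
Acceptors: N atoms = 1, O atoms = 2 → HBA = 3.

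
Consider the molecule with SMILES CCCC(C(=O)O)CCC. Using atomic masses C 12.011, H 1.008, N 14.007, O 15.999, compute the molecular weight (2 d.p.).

First, the molecular formula is C8H16O2 (counting implicit H from valence).
  C: 8 × 12.011 = 96.088
  H: 16 × 1.008 = 16.128
  O: 2 × 15.999 = 31.998
Sum: 8×12.011 + 16×1.008 + 2×15.999 = 144.214 → 144.21 g/mol.

144.21 g/mol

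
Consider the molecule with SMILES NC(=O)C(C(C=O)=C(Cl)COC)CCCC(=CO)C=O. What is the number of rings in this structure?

In SMILES, each pair of matching ring-closure digits denotes one ring-closing bond; the number of such bonds equals the number of independent rings.
Ring-closure bonds here: 0.

0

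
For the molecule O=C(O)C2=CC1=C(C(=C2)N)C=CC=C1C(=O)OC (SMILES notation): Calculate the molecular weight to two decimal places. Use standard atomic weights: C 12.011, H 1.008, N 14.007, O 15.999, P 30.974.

245.23 g/mol

First, the molecular formula is C13H11NO4 (counting implicit H from valence).
  C: 13 × 12.011 = 156.143
  H: 11 × 1.008 = 11.088
  N: 1 × 14.007 = 14.007
  O: 4 × 15.999 = 63.996
Sum: 13×12.011 + 11×1.008 + 1×14.007 + 4×15.999 = 245.234 → 245.23 g/mol.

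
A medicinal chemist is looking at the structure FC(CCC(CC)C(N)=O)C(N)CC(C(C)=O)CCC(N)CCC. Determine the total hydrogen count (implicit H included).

Walk through each heavy atom and fill implicit hydrogens from standard valence (C 4, N 3, O 2, S 2, halogen 1):
  atom 1: F (halogen, monovalent) → 0 H
  atom 2: C, bond orders sum to 3 (valence 4) → 1 H
  atom 3: C, bond orders sum to 2 (valence 4) → 2 H
  atom 4: C, bond orders sum to 2 (valence 4) → 2 H
  atom 5: C, bond orders sum to 3 (valence 4) → 1 H
  atom 6: C, bond orders sum to 2 (valence 4) → 2 H
  atom 7: C, bond orders sum to 1 (valence 4) → 3 H
  atom 8: C, bond orders sum to 4 (valence 4) → 0 H
  atom 9: N, bond orders sum to 1 (valence 3) → 2 H
  atom 10: O, bond orders sum to 2 (valence 2) → 0 H
  atom 11: C, bond orders sum to 3 (valence 4) → 1 H
  atom 12: N, bond orders sum to 1 (valence 3) → 2 H
  atom 13: C, bond orders sum to 2 (valence 4) → 2 H
  atom 14: C, bond orders sum to 3 (valence 4) → 1 H
  atom 15: C, bond orders sum to 4 (valence 4) → 0 H
  atom 16: C, bond orders sum to 1 (valence 4) → 3 H
  atom 17: O, bond orders sum to 2 (valence 2) → 0 H
  atom 18: C, bond orders sum to 2 (valence 4) → 2 H
  atom 19: C, bond orders sum to 2 (valence 4) → 2 H
  atom 20: C, bond orders sum to 3 (valence 4) → 1 H
  atom 21: N, bond orders sum to 1 (valence 3) → 2 H
  atom 22: C, bond orders sum to 2 (valence 4) → 2 H
  atom 23: C, bond orders sum to 2 (valence 4) → 2 H
  atom 24: C, bond orders sum to 1 (valence 4) → 3 H
Total hydrogens: 36.

36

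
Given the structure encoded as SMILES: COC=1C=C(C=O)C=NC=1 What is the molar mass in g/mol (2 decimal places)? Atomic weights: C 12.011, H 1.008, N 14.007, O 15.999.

137.14 g/mol

First, the molecular formula is C7H7NO2 (counting implicit H from valence).
  C: 7 × 12.011 = 84.077
  H: 7 × 1.008 = 7.056
  N: 1 × 14.007 = 14.007
  O: 2 × 15.999 = 31.998
Sum: 7×12.011 + 7×1.008 + 1×14.007 + 2×15.999 = 137.138 → 137.14 g/mol.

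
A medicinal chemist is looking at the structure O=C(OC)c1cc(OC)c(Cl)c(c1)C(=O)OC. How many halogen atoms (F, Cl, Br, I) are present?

Halogen atoms appear at heavy-atom position 11 (1×Cl).
Other groups present: 2 ester, 1 ether.
Halogen count: 1.

1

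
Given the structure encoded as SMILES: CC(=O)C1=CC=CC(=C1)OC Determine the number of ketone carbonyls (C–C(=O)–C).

1

The ketone motif appears at heavy-atom position 2 in the SMILES.
Other groups present: 1 ether.
Ketone count: 1.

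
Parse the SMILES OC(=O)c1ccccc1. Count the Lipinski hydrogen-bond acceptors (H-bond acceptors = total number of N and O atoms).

2

N atoms: 0; O atoms: 2.
Lipinski HBA = 0 + 2 = 2.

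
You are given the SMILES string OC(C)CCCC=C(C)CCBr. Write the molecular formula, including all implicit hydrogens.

C10H19BrO

Walk through each heavy atom and fill implicit hydrogens from standard valence (C 4, N 3, O 2, S 2, halogen 1):
  atom 1: O, bond orders sum to 1 (valence 2) → 1 H
  atom 2: C, bond orders sum to 3 (valence 4) → 1 H
  atom 3: C, bond orders sum to 1 (valence 4) → 3 H
  atom 4: C, bond orders sum to 2 (valence 4) → 2 H
  atom 5: C, bond orders sum to 2 (valence 4) → 2 H
  atom 6: C, bond orders sum to 2 (valence 4) → 2 H
  atom 7: C, bond orders sum to 3 (valence 4) → 1 H
  atom 8: C, bond orders sum to 4 (valence 4) → 0 H
  atom 9: C, bond orders sum to 1 (valence 4) → 3 H
  atom 10: C, bond orders sum to 2 (valence 4) → 2 H
  atom 11: C, bond orders sum to 2 (valence 4) → 2 H
  atom 12: Br (halogen, monovalent) → 0 H
Totals → C:10, H:19, Br:1, O:1.
In Hill order: C10H19BrO.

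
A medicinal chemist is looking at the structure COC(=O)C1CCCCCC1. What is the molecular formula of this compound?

C9H16O2

Walk through each heavy atom and fill implicit hydrogens from standard valence (C 4, N 3, O 2, S 2, halogen 1):
  atom 1: C, bond orders sum to 1 (valence 4) → 3 H
  atom 2: O, bond orders sum to 2 (valence 2) → 0 H
  atom 3: C, bond orders sum to 4 (valence 4) → 0 H
  atom 4: O, bond orders sum to 2 (valence 2) → 0 H
  atom 5: C, bond orders sum to 3 (valence 4) → 1 H
  atom 6: C, bond orders sum to 2 (valence 4) → 2 H
  atom 7: C, bond orders sum to 2 (valence 4) → 2 H
  atom 8: C, bond orders sum to 2 (valence 4) → 2 H
  atom 9: C, bond orders sum to 2 (valence 4) → 2 H
  atom 10: C, bond orders sum to 2 (valence 4) → 2 H
  atom 11: C, bond orders sum to 2 (valence 4) → 2 H
Totals → C:9, H:16, O:2.
In Hill order: C9H16O2.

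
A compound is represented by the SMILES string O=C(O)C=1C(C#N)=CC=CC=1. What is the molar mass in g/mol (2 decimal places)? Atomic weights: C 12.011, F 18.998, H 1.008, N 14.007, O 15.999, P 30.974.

First, the molecular formula is C8H5NO2 (counting implicit H from valence).
  C: 8 × 12.011 = 96.088
  H: 5 × 1.008 = 5.040
  N: 1 × 14.007 = 14.007
  O: 2 × 15.999 = 31.998
Sum: 8×12.011 + 5×1.008 + 1×14.007 + 2×15.999 = 147.133 → 147.13 g/mol.

147.13 g/mol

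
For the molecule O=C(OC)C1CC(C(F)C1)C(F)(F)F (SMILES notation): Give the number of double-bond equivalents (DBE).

Degree of unsaturation = (number of rings) + (number of π bonds).
Ring closures in the SMILES: 1.
π bonds: 1 double bond (each 1 DoU) → 1 DoU from unsaturation.
Total DoU = 1 + 1 = 2.

2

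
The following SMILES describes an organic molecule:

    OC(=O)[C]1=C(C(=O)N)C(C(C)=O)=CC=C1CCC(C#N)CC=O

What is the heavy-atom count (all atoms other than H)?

Every atom symbol written in the SMILES (organic subset) is one heavy atom; implicit H are not written.
Heavy atoms by element → C:16, N:2, O:5.
Total: 23.

23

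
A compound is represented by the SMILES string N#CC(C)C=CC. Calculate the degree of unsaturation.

3

Degree of unsaturation = (number of rings) + (number of π bonds).
Ring closures in the SMILES: 0.
π bonds: 1 double bond (each 1 DoU), 1 triple bond (each 2 DoU) → 3 DoU from unsaturation.
Total DoU = 0 + 3 = 3.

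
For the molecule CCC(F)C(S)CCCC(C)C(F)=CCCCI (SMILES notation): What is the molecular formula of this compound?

C14H25F2IS

Walk through each heavy atom and fill implicit hydrogens from standard valence (C 4, N 3, O 2, S 2, halogen 1):
  atom 1: C, bond orders sum to 1 (valence 4) → 3 H
  atom 2: C, bond orders sum to 2 (valence 4) → 2 H
  atom 3: C, bond orders sum to 3 (valence 4) → 1 H
  atom 4: F (halogen, monovalent) → 0 H
  atom 5: C, bond orders sum to 3 (valence 4) → 1 H
  atom 6: S, bond orders sum to 1 (valence 2) → 1 H
  atom 7: C, bond orders sum to 2 (valence 4) → 2 H
  atom 8: C, bond orders sum to 2 (valence 4) → 2 H
  atom 9: C, bond orders sum to 2 (valence 4) → 2 H
  atom 10: C, bond orders sum to 3 (valence 4) → 1 H
  atom 11: C, bond orders sum to 1 (valence 4) → 3 H
  atom 12: C, bond orders sum to 4 (valence 4) → 0 H
  atom 13: F (halogen, monovalent) → 0 H
  atom 14: C, bond orders sum to 3 (valence 4) → 1 H
  atom 15: C, bond orders sum to 2 (valence 4) → 2 H
  atom 16: C, bond orders sum to 2 (valence 4) → 2 H
  atom 17: C, bond orders sum to 2 (valence 4) → 2 H
  atom 18: I (halogen, monovalent) → 0 H
Totals → C:14, H:25, F:2, I:1, S:1.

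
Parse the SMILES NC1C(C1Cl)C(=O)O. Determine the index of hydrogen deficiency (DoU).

Degree of unsaturation = (number of rings) + (number of π bonds).
Ring closures in the SMILES: 1.
π bonds: 1 double bond (each 1 DoU) → 1 DoU from unsaturation.
Total DoU = 1 + 1 = 2.

2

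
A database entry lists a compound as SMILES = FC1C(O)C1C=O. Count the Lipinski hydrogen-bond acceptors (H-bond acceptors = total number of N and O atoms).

2

N atoms: 0; O atoms: 2.
Lipinski HBA = 0 + 2 = 2.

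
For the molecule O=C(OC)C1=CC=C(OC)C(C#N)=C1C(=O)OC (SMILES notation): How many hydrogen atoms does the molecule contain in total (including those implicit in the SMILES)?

11

Walk through each heavy atom and fill implicit hydrogens from standard valence (C 4, N 3, O 2, S 2, halogen 1):
  atom 1: O, bond orders sum to 2 (valence 2) → 0 H
  atom 2: C, bond orders sum to 4 (valence 4) → 0 H
  atom 3: O, bond orders sum to 2 (valence 2) → 0 H
  atom 4: C, bond orders sum to 1 (valence 4) → 3 H
  atom 5: C, bond orders sum to 4 (valence 4) → 0 H
  atom 6: C, bond orders sum to 3 (valence 4) → 1 H
  atom 7: C, bond orders sum to 3 (valence 4) → 1 H
  atom 8: C, bond orders sum to 4 (valence 4) → 0 H
  atom 9: O, bond orders sum to 2 (valence 2) → 0 H
  atom 10: C, bond orders sum to 1 (valence 4) → 3 H
  atom 11: C, bond orders sum to 4 (valence 4) → 0 H
  atom 12: C, bond orders sum to 4 (valence 4) → 0 H
  atom 13: N, bond orders sum to 3 (valence 3) → 0 H
  atom 14: C, bond orders sum to 4 (valence 4) → 0 H
  atom 15: C, bond orders sum to 4 (valence 4) → 0 H
  atom 16: O, bond orders sum to 2 (valence 2) → 0 H
  atom 17: O, bond orders sum to 2 (valence 2) → 0 H
  atom 18: C, bond orders sum to 1 (valence 4) → 3 H
Total hydrogens: 11.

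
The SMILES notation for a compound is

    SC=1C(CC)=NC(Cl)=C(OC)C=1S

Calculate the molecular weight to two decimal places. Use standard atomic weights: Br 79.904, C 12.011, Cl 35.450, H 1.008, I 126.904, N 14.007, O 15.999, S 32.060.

235.74 g/mol

First, the molecular formula is C8H10ClNOS2 (counting implicit H from valence).
  C: 8 × 12.011 = 96.088
  Cl: 1 × 35.450 = 35.450
  H: 10 × 1.008 = 10.080
  N: 1 × 14.007 = 14.007
  O: 1 × 15.999 = 15.999
  S: 2 × 32.060 = 64.120
Sum: 8×12.011 + 1×35.450 + 10×1.008 + 1×14.007 + 1×15.999 + 2×32.060 = 235.744 → 235.74 g/mol.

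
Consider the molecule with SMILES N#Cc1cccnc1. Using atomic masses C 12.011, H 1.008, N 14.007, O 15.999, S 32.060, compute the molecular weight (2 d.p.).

104.11 g/mol

First, the molecular formula is C6H4N2 (counting implicit H from valence).
  C: 6 × 12.011 = 72.066
  H: 4 × 1.008 = 4.032
  N: 2 × 14.007 = 28.014
Sum: 6×12.011 + 4×1.008 + 2×14.007 = 104.112 → 104.11 g/mol.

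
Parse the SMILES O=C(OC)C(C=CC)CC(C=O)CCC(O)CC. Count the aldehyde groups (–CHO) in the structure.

The aldehyde motif appears at heavy-atom position 11 in the SMILES.
Other groups present: 1 alkene, 1 ester, 1 hydroxyl.
Aldehyde count: 1.

1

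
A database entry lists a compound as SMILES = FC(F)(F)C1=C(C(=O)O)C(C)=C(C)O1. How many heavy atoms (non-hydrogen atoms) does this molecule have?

14

Every atom symbol written in the SMILES (organic subset) is one heavy atom; implicit H are not written.
Heavy atoms by element → C:8, F:3, O:3.
Total: 14.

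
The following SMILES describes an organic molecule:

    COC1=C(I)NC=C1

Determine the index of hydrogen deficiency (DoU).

3

Molecular formula: C5H6INO.
DoU = (2C + 2 + N − H − X) / 2, where X is the halogen count and O/S are ignored.
    = (2·5 + 2 + 1 − 6 − 1) / 2 = 6 / 2 = 3.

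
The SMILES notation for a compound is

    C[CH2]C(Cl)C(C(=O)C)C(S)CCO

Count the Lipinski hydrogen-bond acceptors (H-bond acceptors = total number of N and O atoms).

2

N atoms: 0; O atoms: 2.
Lipinski HBA = 0 + 2 = 2.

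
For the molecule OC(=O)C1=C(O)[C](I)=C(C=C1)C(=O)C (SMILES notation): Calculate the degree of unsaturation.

6

Molecular formula: C9H7IO4.
DoU = (2C + 2 + N − H − X) / 2, where X is the halogen count and O/S are ignored.
    = (2·9 + 2 + 0 − 7 − 1) / 2 = 12 / 2 = 6.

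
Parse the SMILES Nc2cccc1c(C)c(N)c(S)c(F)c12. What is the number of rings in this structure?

2

In SMILES, each pair of matching ring-closure digits denotes one ring-closing bond; the number of such bonds equals the number of independent rings.
Ring-closure bonds here: 2.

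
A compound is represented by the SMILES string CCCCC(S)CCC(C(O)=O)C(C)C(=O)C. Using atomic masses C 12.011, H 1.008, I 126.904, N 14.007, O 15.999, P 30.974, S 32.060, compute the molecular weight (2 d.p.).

260.39 g/mol

First, the molecular formula is C13H24O3S (counting implicit H from valence).
  C: 13 × 12.011 = 156.143
  H: 24 × 1.008 = 24.192
  O: 3 × 15.999 = 47.997
  S: 1 × 32.060 = 32.060
Sum: 13×12.011 + 24×1.008 + 3×15.999 + 1×32.060 = 260.392 → 260.39 g/mol.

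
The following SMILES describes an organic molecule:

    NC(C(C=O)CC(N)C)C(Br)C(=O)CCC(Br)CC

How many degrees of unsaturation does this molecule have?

Degree of unsaturation = (number of rings) + (number of π bonds).
Ring closures in the SMILES: 0.
π bonds: 2 double bonds (each 1 DoU) → 2 DoU from unsaturation.
Total DoU = 0 + 2 = 2.

2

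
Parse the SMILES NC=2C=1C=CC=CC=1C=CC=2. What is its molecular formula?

Walk through each heavy atom and fill implicit hydrogens from standard valence (C 4, N 3, O 2, S 2, halogen 1):
  atom 1: N, bond orders sum to 1 (valence 3) → 2 H
  atom 2: C, bond orders sum to 4 (valence 4) → 0 H
  atom 3: C, bond orders sum to 4 (valence 4) → 0 H
  atom 4: C, bond orders sum to 3 (valence 4) → 1 H
  atom 5: C, bond orders sum to 3 (valence 4) → 1 H
  atom 6: C, bond orders sum to 3 (valence 4) → 1 H
  atom 7: C, bond orders sum to 3 (valence 4) → 1 H
  atom 8: C, bond orders sum to 4 (valence 4) → 0 H
  atom 9: C, bond orders sum to 3 (valence 4) → 1 H
  atom 10: C, bond orders sum to 3 (valence 4) → 1 H
  atom 11: C, bond orders sum to 3 (valence 4) → 1 H
Totals → C:10, H:9, N:1.

C10H9N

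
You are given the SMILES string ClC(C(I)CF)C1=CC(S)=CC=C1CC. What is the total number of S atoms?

Scan the SMILES for S atoms (remember two-letter symbols like Cl and Br are single atoms).
Sulfur count: 1.

1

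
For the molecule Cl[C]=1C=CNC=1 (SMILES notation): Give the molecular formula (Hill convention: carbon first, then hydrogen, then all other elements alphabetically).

Walk through each heavy atom and fill implicit hydrogens from standard valence (C 4, N 3, O 2, S 2, halogen 1):
  atom 1: Cl (halogen, monovalent) → 0 H
  atom 2: C with explicit H count 0
  atom 3: C, bond orders sum to 3 (valence 4) → 1 H
  atom 4: C, bond orders sum to 3 (valence 4) → 1 H
  atom 5: N, bond orders sum to 2 (valence 3) → 1 H
  atom 6: C, bond orders sum to 3 (valence 4) → 1 H
Totals → C:4, H:4, Cl:1, N:1.
In Hill order: C4H4ClN.

C4H4ClN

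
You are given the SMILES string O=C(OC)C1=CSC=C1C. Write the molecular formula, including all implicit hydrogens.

Walk through each heavy atom and fill implicit hydrogens from standard valence (C 4, N 3, O 2, S 2, halogen 1):
  atom 1: O, bond orders sum to 2 (valence 2) → 0 H
  atom 2: C, bond orders sum to 4 (valence 4) → 0 H
  atom 3: O, bond orders sum to 2 (valence 2) → 0 H
  atom 4: C, bond orders sum to 1 (valence 4) → 3 H
  atom 5: C, bond orders sum to 4 (valence 4) → 0 H
  atom 6: C, bond orders sum to 3 (valence 4) → 1 H
  atom 7: S, bond orders sum to 2 (valence 2) → 0 H
  atom 8: C, bond orders sum to 3 (valence 4) → 1 H
  atom 9: C, bond orders sum to 4 (valence 4) → 0 H
  atom 10: C, bond orders sum to 1 (valence 4) → 3 H
Totals → C:7, H:8, O:2, S:1.
In Hill order: C7H8O2S.

C7H8O2S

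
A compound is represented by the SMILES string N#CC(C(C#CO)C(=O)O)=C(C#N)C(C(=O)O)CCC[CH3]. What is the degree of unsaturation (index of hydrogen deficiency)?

Degree of unsaturation = (number of rings) + (number of π bonds).
Ring closures in the SMILES: 0.
π bonds: 3 double bonds (each 1 DoU), 3 triple bonds (each 2 DoU) → 9 DoU from unsaturation.
Total DoU = 0 + 9 = 9.

9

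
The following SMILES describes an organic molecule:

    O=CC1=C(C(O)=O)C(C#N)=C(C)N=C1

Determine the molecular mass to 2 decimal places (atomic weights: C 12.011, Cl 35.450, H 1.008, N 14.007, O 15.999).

190.16 g/mol

First, the molecular formula is C9H6N2O3 (counting implicit H from valence).
  C: 9 × 12.011 = 108.099
  H: 6 × 1.008 = 6.048
  N: 2 × 14.007 = 28.014
  O: 3 × 15.999 = 47.997
Sum: 9×12.011 + 6×1.008 + 2×14.007 + 3×15.999 = 190.158 → 190.16 g/mol.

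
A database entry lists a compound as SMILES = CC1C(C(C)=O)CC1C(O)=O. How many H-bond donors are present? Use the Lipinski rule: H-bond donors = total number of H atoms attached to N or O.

1

Donors: find every N or O and count the H atoms it carries.
  atom 6 (O): bond orders sum to 2 → 0 H
  atom 10 (O): bond orders sum to 1 → 1 H
  atom 11 (O): bond orders sum to 2 → 0 H
Lipinski HBD = 1.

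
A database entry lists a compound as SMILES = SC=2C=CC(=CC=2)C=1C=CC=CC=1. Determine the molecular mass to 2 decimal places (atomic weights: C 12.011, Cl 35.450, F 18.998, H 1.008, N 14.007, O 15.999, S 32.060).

186.27 g/mol

First, the molecular formula is C12H10S (counting implicit H from valence).
  C: 12 × 12.011 = 144.132
  H: 10 × 1.008 = 10.080
  S: 1 × 32.060 = 32.060
Sum: 12×12.011 + 10×1.008 + 1×32.060 = 186.272 → 186.27 g/mol.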